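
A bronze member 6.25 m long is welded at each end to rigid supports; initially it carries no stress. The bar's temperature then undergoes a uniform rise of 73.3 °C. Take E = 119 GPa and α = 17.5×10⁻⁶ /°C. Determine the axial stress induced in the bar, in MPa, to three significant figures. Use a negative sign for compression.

-153 MPa

Free thermal expansion αLΔT = 17.5e-6 · 6250 · 73.3 = 8.017 mm.
The walls impose strain ε = −(8.017)/6250 = -1.2827e-03; σ = Eε = 119000 · -1.2827e-03 = -152.6 MPa.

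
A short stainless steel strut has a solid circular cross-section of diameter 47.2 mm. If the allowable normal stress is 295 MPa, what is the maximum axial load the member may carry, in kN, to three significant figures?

516 kN

A = 1750 mm².
P_max = σ_allow · A = 295 · 1750 = 516200 N = 516.2 kN.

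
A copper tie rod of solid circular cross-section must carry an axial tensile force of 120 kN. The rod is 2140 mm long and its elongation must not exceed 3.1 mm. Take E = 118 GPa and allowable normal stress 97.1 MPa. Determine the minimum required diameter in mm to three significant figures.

Required area A ≥ P/σ_allow = 120000/97.1 = 1236 mm².
For a solid circular section, d ≥ √(4A/π) = 39.67 mm.
Elongation limit: A ≥ PL/(Eδ_allow) = 120000·2140/(118000·3.1) = 702 mm² ⇒ d ≥ 29.9 mm.
The stress limit governs.

39.7 mm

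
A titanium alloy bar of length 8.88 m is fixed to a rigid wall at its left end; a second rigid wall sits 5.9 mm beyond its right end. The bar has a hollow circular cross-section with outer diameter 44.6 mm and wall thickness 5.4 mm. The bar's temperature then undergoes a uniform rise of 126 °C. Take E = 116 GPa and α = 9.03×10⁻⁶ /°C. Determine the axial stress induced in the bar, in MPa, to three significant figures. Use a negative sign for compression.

Free thermal expansion αLΔT = 9.03e-6 · 8880 · 126 = 10.1 mm.
The walls engage after the gap closes; constrained expansion = 10.1 − 5.9 = 4.203 mm.
The walls impose strain ε = −(4.203)/8880 = -4.7337e-04; σ = Eε = 116000 · -4.7337e-04 = -54.91 MPa.

-54.9 MPa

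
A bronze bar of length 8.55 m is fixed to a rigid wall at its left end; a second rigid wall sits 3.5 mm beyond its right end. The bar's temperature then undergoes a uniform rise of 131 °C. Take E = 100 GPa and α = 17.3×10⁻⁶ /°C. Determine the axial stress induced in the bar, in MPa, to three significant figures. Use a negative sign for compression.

-186 MPa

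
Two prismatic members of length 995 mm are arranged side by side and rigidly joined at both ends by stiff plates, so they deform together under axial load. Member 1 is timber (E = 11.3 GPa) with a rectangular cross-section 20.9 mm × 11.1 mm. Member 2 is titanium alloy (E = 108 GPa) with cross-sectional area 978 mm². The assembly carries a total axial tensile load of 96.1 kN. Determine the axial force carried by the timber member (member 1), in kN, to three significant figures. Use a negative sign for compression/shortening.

A_1 = 232 mm².
Equal strain + equilibrium ⇒ each member carries load in proportion to AE: A₁E₁ = 2621000 N, A₂E₂ = 105600000 N, ΣAE = 108200000 N.
F₁ = P·A₁E₁/ΣAE = 96100·2621000/108200000 = 2327 N.

2.33 kN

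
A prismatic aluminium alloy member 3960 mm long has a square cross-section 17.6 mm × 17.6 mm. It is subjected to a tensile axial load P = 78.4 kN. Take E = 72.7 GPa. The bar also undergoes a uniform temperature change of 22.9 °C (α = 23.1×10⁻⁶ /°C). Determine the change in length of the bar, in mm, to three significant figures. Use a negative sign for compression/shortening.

15.9 mm

A = 309.8 mm².
δ_mech = NL/(AE) = 78400·3960/(309.8·72700) = 13.79 mm.
δ_thermal = αLΔT = 23.1e-6·3960·22.9 = 2.095 mm.
δ = δ_mech + δ_thermal = 15.88 mm.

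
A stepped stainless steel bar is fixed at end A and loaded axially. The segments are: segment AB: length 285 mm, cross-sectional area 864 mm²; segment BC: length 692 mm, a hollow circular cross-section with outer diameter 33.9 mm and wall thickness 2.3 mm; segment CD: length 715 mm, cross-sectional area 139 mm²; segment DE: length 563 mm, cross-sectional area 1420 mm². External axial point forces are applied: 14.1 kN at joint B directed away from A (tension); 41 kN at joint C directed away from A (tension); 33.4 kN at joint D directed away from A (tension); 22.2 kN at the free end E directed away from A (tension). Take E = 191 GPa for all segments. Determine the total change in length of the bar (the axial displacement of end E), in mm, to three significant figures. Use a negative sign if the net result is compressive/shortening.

Internal axial forces (sectioning from the free end, tension +): N_DE = 22.2 kN, N_CD = 55.6 kN, N_BC = 96.6 kN, N_AB = 110.7 kN.
A_BC = 228.3 mm².
δ_AB = 110700·285/(864·191000) = 0.1912 mm
δ_BC = 96600·692/(228.3·191000) = 1.533 mm
δ_CD = 55600·715/(139·191000) = 1.497 mm
δ_DE = 22200·563/(1420·191000) = 0.04608 mm
δ = Σδ_i = 3.267 mm.

3.27 mm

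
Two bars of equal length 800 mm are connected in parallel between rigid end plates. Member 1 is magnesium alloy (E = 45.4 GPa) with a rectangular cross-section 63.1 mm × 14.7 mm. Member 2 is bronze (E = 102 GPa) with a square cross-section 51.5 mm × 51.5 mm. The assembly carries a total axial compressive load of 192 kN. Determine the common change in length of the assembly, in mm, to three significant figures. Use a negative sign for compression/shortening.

A_1 = 927.6 mm².
A_2 = 2652 mm².
Equal strain + equilibrium ⇒ each member carries load in proportion to AE: A₁E₁ = 42110000 N, A₂E₂ = 270500000 N, ΣAE = 312600000 N.
δ = PL/ΣAE = -192000·800/312600000 = -0.4913 mm.

-0.491 mm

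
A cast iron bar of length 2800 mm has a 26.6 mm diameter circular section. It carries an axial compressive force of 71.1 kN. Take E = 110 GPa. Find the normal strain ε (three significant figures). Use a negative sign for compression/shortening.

A = 555.7 mm².
σ = N/A = -127.9 MPa; ε = σ/E = -127.9/110000 = -1.163e-03.

-0.00116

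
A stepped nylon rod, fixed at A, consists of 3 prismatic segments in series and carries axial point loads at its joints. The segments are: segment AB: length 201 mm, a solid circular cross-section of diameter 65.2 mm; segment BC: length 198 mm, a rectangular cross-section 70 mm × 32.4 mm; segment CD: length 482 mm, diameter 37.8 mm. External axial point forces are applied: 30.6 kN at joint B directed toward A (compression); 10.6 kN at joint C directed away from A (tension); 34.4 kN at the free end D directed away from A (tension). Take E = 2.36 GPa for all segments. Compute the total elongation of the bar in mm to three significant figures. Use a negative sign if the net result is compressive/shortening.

8.29 mm

Internal axial forces (sectioning from the free end, tension +): N_CD = 34.4 kN, N_BC = 45 kN, N_AB = 14.4 kN.
A_AB = 3339 mm².
A_BC = 2268 mm².
A_CD = 1122 mm².
δ_AB = 14400·201/(3339·2360) = 0.3673 mm
δ_BC = 45000·198/(2268·2360) = 1.665 mm
δ_CD = 34400·482/(1122·2360) = 6.261 mm
δ = Σδ_i = 8.293 mm.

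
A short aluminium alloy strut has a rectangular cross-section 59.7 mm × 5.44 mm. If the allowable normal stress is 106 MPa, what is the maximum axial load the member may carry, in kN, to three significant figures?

34.4 kN

A = 324.8 mm².
P_max = σ_allow · A = 106 · 324.8 = 34430 N = 34.43 kN.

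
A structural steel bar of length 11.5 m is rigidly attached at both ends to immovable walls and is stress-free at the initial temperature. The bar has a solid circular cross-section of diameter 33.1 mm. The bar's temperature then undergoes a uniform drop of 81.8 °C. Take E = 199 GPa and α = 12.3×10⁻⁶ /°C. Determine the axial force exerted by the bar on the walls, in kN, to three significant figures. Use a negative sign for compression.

172 kN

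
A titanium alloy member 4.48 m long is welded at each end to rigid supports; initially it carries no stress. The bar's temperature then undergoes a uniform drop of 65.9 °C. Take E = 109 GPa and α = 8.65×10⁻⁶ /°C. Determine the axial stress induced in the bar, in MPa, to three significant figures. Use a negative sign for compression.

Free thermal expansion αLΔT = 8.65e-6 · 4480 · -65.9 = -2.554 mm.
The walls impose strain ε = −(-2.554)/4480 = 5.7004e-04; σ = Eε = 109000 · 5.7004e-04 = 62.13 MPa.

62.1 MPa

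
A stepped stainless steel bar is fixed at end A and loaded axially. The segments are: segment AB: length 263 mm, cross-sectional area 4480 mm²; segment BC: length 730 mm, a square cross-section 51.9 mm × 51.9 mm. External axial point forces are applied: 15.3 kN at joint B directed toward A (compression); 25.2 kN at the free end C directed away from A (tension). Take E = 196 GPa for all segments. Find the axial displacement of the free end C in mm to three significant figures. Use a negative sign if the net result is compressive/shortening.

Internal axial forces (sectioning from the free end, tension +): N_BC = 25.2 kN, N_AB = 9.9 kN.
A_BC = 2694 mm².
δ_AB = 9900·263/(4480·196000) = 0.002965 mm
δ_BC = 25200·730/(2694·196000) = 0.03484 mm
δ = Σδ_i = 0.03781 mm.

0.0378 mm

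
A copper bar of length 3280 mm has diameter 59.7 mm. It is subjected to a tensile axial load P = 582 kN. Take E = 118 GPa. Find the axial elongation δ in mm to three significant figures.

5.78 mm

A = 2799 mm².
δ_mech = NL/(AE) = 582000·3280/(2799·118000) = 5.779 mm.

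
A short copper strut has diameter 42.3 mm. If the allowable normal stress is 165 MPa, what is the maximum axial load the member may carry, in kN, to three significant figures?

A = 1405 mm².
P_max = σ_allow · A = 165 · 1405 = 231900 N = 231.9 kN.

232 kN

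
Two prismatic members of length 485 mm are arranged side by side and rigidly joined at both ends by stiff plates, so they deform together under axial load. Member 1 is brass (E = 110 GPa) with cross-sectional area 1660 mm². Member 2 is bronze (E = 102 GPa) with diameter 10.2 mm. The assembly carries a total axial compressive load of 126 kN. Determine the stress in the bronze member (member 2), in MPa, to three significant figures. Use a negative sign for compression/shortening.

A_2 = 81.71 mm².
Equal strain + equilibrium ⇒ each member carries load in proportion to AE: A₁E₁ = 182600000 N, A₂E₂ = 8335000 N, ΣAE = 190900000 N.
σ₂ = P·E₂/ΣAE = -126000·102000/190900000 = -67.31 MPa.

-67.3 MPa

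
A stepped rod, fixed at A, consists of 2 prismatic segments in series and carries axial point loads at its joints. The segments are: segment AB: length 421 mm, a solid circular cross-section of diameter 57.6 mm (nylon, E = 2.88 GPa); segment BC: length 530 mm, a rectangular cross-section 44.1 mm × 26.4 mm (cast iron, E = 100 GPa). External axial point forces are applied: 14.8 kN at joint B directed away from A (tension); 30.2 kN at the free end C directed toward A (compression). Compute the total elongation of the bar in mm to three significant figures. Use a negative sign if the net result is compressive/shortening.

-1.00 mm

Internal axial forces (sectioning from the free end, tension +): N_BC = -30.2 kN, N_AB = -15.4 kN.
A_AB = 2606 mm².
A_BC = 1164 mm².
δ_AB = -15400·421/(2606·2880) = -0.8639 mm
δ_BC = -30200·530/(1164·100000) = -0.1375 mm
δ = Σδ_i = -1.001 mm.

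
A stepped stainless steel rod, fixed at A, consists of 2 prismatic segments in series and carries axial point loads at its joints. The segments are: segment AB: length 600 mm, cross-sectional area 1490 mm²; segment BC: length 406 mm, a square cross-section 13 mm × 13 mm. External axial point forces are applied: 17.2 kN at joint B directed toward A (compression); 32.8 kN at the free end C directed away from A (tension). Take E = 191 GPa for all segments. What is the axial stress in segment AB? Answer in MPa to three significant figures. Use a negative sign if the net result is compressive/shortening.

10.5 MPa

Internal axial forces (sectioning from the free end, tension +): N_BC = 32.8 kN, N_AB = 15.6 kN.
σ_AB = N_AB/A_AB = 15600/1490 = 10.47 MPa.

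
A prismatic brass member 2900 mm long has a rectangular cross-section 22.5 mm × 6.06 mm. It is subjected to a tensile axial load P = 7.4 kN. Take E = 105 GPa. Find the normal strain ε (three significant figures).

A = 136.3 mm².
σ = N/A = 54.27 MPa; ε = σ/E = 54.27/105000 = 5.169e-04.

5.17e-04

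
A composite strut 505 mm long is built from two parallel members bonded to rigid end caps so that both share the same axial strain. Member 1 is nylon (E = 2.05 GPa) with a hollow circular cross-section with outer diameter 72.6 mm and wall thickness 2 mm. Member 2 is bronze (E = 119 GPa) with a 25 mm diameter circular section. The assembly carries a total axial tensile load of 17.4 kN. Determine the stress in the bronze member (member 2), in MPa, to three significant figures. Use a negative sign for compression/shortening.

34.9 MPa

A_1 = 443.6 mm².
A_2 = 490.9 mm².
Equal strain + equilibrium ⇒ each member carries load in proportion to AE: A₁E₁ = 909400 N, A₂E₂ = 58410000 N, ΣAE = 59320000 N.
σ₂ = P·E₂/ΣAE = 17400·119000/59320000 = 34.9 MPa.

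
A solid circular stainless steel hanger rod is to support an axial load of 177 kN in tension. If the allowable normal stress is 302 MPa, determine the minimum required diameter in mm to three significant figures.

Required area A ≥ P/σ_allow = 177000/302 = 586.1 mm².
For a solid circular section, d ≥ √(4A/π) = 27.32 mm.

27.3 mm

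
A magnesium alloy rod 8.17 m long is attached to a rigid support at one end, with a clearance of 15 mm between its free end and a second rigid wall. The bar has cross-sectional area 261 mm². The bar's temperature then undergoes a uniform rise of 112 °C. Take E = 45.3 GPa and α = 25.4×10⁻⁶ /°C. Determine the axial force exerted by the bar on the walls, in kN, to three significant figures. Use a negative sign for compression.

-11.9 kN

Free thermal expansion αLΔT = 25.4e-6 · 8170 · 112 = 23.24 mm.
The walls engage after the gap closes; constrained expansion = 23.24 − 15 = 8.242 mm.
The walls impose strain ε = −(8.242)/8170 = -1.0088e-03; σ = Eε = 45300 · -1.0088e-03 = -45.7 MPa.
Wall reaction R = σ·A = -45.7·261 = -11930 N = -11.93 kN.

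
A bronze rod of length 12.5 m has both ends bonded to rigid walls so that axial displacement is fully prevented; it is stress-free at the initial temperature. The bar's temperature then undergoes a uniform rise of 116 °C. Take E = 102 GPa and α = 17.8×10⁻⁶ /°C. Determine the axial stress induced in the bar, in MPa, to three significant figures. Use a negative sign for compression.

Free thermal expansion αLΔT = 17.8e-6 · 12500 · 116 = 25.81 mm.
The walls impose strain ε = −(25.81)/12500 = -2.0648e-03; σ = Eε = 102000 · -2.0648e-03 = -210.6 MPa.

-211 MPa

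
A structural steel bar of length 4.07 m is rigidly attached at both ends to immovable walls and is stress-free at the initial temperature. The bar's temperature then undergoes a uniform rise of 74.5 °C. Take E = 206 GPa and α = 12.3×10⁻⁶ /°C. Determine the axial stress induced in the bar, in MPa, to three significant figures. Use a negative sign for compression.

Free thermal expansion αLΔT = 12.3e-6 · 4070 · 74.5 = 3.73 mm.
The walls impose strain ε = −(3.73)/4070 = -9.1635e-04; σ = Eε = 206000 · -9.1635e-04 = -188.8 MPa.

-189 MPa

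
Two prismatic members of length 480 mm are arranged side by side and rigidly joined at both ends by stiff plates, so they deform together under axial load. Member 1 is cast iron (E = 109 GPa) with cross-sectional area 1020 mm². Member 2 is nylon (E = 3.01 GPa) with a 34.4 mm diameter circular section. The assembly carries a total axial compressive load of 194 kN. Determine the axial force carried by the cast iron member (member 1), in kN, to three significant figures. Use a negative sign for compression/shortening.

-189 kN

A_2 = 929.4 mm².
Equal strain + equilibrium ⇒ each member carries load in proportion to AE: A₁E₁ = 111200000 N, A₂E₂ = 2798000 N, ΣAE = 114000000 N.
F₁ = P·A₁E₁/ΣAE = -194000·111200000/114000000 = -189200 N.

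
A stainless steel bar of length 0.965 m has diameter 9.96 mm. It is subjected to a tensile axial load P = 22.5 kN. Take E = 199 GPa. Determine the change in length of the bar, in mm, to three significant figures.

1.40 mm

A = 77.91 mm².
δ_mech = NL/(AE) = 22500·965/(77.91·199000) = 1.4 mm.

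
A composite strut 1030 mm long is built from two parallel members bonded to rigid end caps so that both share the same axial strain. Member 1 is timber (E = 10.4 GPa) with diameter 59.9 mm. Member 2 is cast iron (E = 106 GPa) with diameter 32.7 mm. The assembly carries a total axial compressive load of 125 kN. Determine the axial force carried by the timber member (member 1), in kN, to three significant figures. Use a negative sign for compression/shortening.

-31.0 kN

A_1 = 2818 mm².
A_2 = 839.8 mm².
Equal strain + equilibrium ⇒ each member carries load in proportion to AE: A₁E₁ = 29310000 N, A₂E₂ = 89020000 N, ΣAE = 118300000 N.
F₁ = P·A₁E₁/ΣAE = -125000·29310000/118300000 = -30960 N.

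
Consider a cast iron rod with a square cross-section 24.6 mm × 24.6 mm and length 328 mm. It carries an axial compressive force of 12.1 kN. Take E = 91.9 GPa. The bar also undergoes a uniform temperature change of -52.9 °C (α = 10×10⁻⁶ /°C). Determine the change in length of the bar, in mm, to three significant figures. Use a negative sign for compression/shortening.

A = 605.2 mm².
δ_mech = NL/(AE) = -12100·328/(605.2·91900) = -0.07136 mm.
δ_thermal = αLΔT = 10e-6·328·-52.9 = -0.1735 mm.
δ = δ_mech + δ_thermal = -0.2449 mm.

-0.245 mm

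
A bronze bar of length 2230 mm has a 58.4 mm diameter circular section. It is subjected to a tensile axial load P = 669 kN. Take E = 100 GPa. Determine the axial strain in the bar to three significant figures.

0.00250

A = 2679 mm².
σ = N/A = 249.8 MPa; ε = σ/E = 249.8/100000 = 2.498e-03.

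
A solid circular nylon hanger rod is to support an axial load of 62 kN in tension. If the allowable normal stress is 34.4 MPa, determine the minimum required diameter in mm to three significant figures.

47.9 mm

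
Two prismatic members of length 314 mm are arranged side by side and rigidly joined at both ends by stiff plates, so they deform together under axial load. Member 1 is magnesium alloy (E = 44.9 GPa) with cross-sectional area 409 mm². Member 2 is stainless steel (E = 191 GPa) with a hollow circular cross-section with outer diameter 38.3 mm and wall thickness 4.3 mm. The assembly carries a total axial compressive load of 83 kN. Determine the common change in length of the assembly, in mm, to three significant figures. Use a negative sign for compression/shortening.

-0.246 mm

A_2 = 459.3 mm².
Equal strain + equilibrium ⇒ each member carries load in proportion to AE: A₁E₁ = 18360000 N, A₂E₂ = 87730000 N, ΣAE = 106100000 N.
δ = PL/ΣAE = -83000·314/106100000 = -0.2457 mm.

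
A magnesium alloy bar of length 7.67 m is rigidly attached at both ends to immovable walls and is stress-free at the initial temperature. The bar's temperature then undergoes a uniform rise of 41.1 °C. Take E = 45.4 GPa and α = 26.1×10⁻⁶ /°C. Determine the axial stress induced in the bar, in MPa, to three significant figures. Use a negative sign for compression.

Free thermal expansion αLΔT = 26.1e-6 · 7670 · 41.1 = 8.228 mm.
The walls impose strain ε = −(8.228)/7670 = -1.0727e-03; σ = Eε = 45400 · -1.0727e-03 = -48.7 MPa.

-48.7 MPa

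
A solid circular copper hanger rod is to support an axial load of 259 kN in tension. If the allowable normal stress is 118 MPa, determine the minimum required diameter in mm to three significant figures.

52.9 mm

Required area A ≥ P/σ_allow = 259000/118 = 2195 mm².
For a solid circular section, d ≥ √(4A/π) = 52.86 mm.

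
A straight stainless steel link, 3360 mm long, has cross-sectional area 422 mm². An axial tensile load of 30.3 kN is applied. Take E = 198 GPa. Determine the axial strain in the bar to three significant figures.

3.63e-04

σ = N/A = 71.8 MPa; ε = σ/E = 71.8/198000 = 3.626e-04.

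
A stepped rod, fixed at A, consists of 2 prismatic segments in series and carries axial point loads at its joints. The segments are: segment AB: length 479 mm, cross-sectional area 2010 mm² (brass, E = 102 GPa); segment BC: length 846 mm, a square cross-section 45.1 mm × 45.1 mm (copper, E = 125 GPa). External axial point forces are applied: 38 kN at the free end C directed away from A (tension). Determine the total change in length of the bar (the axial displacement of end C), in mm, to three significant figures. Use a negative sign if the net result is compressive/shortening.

0.215 mm

Internal axial forces (sectioning from the free end, tension +): N_BC = 38 kN, N_AB = 38 kN.
A_BC = 2034 mm².
δ_AB = 38000·479/(2010·102000) = 0.08878 mm
δ_BC = 38000·846/(2034·125000) = 0.1264 mm
δ = Σδ_i = 0.2152 mm.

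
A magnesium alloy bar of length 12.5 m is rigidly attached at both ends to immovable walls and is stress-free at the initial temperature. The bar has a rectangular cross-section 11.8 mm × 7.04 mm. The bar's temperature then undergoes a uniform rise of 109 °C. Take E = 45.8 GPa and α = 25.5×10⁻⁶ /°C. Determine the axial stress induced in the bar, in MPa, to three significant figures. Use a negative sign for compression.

-127 MPa

Free thermal expansion αLΔT = 25.5e-6 · 12500 · 109 = 34.74 mm.
The walls impose strain ε = −(34.74)/12500 = -2.7795e-03; σ = Eε = 45800 · -2.7795e-03 = -127.3 MPa.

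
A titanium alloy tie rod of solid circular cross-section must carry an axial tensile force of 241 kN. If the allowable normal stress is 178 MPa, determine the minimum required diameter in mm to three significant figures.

41.5 mm

Required area A ≥ P/σ_allow = 241000/178 = 1354 mm².
For a solid circular section, d ≥ √(4A/π) = 41.52 mm.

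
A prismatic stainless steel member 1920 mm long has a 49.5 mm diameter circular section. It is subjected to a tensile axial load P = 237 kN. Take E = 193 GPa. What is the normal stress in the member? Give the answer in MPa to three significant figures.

123 MPa

A = 1924 mm².
σ = N/A = 237000/1924 = 123.2 MPa.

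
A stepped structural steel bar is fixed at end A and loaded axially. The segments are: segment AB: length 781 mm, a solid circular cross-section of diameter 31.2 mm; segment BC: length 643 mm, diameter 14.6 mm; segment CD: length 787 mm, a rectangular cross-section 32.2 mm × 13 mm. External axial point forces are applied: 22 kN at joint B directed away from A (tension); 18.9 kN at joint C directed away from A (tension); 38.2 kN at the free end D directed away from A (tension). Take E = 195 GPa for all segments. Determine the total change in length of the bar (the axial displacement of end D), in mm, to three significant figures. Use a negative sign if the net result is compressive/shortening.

Internal axial forces (sectioning from the free end, tension +): N_CD = 38.2 kN, N_BC = 57.1 kN, N_AB = 79.1 kN.
A_AB = 764.5 mm².
A_BC = 167.4 mm².
A_CD = 418.6 mm².
δ_AB = 79100·781/(764.5·195000) = 0.4144 mm
δ_BC = 57100·643/(167.4·195000) = 1.125 mm
δ_CD = 38200·787/(418.6·195000) = 0.3683 mm
δ = Σδ_i = 1.907 mm.

1.91 mm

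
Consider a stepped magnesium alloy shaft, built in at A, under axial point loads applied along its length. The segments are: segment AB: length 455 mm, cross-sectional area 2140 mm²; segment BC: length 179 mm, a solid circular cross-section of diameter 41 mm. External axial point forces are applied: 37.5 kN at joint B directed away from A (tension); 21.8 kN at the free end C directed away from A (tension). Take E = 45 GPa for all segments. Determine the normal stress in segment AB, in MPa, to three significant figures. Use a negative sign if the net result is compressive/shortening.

27.7 MPa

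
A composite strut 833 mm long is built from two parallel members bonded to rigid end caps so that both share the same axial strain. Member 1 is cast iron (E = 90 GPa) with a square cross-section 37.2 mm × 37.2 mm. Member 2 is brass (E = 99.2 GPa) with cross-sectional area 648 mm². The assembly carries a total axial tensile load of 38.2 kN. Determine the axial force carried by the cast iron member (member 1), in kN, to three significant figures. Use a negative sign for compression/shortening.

25.2 kN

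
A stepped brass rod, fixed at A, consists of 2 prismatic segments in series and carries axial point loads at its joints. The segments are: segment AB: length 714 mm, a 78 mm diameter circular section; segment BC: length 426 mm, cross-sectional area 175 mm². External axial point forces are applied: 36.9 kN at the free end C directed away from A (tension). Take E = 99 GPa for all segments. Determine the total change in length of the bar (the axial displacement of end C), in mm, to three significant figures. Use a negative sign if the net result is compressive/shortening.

Internal axial forces (sectioning from the free end, tension +): N_BC = 36.9 kN, N_AB = 36.9 kN.
A_AB = 4778 mm².
δ_AB = 36900·714/(4778·99000) = 0.05569 mm
δ_BC = 36900·426/(175·99000) = 0.9073 mm
δ = Σδ_i = 0.963 mm.

0.963 mm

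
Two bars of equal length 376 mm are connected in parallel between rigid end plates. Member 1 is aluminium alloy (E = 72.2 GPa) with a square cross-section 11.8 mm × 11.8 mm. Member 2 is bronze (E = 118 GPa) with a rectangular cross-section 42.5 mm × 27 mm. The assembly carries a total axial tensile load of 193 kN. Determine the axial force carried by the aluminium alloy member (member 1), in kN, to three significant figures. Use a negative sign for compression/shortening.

A_1 = 139.2 mm².
A_2 = 1148 mm².
Equal strain + equilibrium ⇒ each member carries load in proportion to AE: A₁E₁ = 10050000 N, A₂E₂ = 135400000 N, ΣAE = 145500000 N.
F₁ = P·A₁E₁/ΣAE = 193000·10050000/145500000 = 13340 N.

13.3 kN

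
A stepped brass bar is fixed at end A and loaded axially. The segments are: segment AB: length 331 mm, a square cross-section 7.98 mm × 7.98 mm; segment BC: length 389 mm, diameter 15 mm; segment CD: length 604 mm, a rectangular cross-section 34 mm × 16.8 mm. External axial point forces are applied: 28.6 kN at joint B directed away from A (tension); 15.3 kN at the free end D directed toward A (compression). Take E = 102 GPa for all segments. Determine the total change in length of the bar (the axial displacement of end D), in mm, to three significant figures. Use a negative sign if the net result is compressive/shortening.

0.189 mm

Internal axial forces (sectioning from the free end, tension +): N_CD = -15.3 kN, N_BC = -15.3 kN, N_AB = 13.3 kN.
A_AB = 63.68 mm².
A_BC = 176.7 mm².
A_CD = 571.2 mm².
δ_AB = 13300·331/(63.68·102000) = 0.6778 mm
δ_BC = -15300·389/(176.7·102000) = -0.3302 mm
δ_CD = -15300·604/(571.2·102000) = -0.1586 mm
δ = Σδ_i = 0.1889 mm.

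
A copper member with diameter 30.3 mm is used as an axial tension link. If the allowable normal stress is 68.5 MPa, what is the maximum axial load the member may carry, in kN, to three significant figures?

49.4 kN

A = 721.1 mm².
P_max = σ_allow · A = 68.5 · 721.1 = 49390 N = 49.39 kN.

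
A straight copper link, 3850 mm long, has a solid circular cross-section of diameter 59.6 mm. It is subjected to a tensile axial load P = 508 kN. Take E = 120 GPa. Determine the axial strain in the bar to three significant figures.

A = 2790 mm².
σ = N/A = 182.1 MPa; ε = σ/E = 182.1/120000 = 1.517e-03.

0.00152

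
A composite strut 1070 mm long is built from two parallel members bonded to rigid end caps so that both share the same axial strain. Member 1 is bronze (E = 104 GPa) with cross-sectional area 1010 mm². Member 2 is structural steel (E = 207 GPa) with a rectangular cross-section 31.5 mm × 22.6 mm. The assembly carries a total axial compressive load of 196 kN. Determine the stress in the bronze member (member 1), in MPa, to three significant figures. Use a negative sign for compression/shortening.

-80.8 MPa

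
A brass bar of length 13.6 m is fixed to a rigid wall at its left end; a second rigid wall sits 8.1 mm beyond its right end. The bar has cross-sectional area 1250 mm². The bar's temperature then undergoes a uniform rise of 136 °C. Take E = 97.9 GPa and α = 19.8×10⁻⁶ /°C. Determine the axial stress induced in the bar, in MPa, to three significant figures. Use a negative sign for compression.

-205 MPa

Free thermal expansion αLΔT = 19.8e-6 · 13600 · 136 = 36.62 mm.
The walls engage after the gap closes; constrained expansion = 36.62 − 8.1 = 28.52 mm.
The walls impose strain ε = −(28.52)/13600 = -2.0972e-03; σ = Eε = 97900 · -2.0972e-03 = -205.3 MPa.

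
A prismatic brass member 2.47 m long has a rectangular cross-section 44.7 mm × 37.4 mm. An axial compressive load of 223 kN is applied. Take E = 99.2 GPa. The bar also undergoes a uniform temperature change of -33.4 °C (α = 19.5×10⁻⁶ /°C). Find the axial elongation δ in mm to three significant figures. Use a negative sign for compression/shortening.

-4.93 mm

A = 1672 mm².
δ_mech = NL/(AE) = -223000·2470/(1672·99200) = -3.321 mm.
δ_thermal = αLΔT = 19.5e-6·2470·-33.4 = -1.609 mm.
δ = δ_mech + δ_thermal = -4.93 mm.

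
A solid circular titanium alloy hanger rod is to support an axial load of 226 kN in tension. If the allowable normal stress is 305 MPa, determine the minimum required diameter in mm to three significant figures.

30.7 mm

Required area A ≥ P/σ_allow = 226000/305 = 741 mm².
For a solid circular section, d ≥ √(4A/π) = 30.72 mm.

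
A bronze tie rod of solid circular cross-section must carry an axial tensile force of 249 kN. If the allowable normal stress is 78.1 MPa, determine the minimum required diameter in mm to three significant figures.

Required area A ≥ P/σ_allow = 249000/78.1 = 3188 mm².
For a solid circular section, d ≥ √(4A/π) = 63.71 mm.

63.7 mm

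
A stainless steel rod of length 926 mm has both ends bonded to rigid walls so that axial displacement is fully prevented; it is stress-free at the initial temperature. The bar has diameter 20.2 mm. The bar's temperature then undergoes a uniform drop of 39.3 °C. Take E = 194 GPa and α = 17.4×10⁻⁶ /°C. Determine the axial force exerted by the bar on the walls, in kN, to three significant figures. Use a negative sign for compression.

Free thermal expansion αLΔT = 17.4e-6 · 926 · -39.3 = -0.6332 mm.
The walls impose strain ε = −(-0.6332)/926 = 6.8382e-04; σ = Eε = 194000 · 6.8382e-04 = 132.7 MPa.
Wall reaction R = σ·A = 132.7·320.5 = 42510 N = 42.51 kN.

42.5 kN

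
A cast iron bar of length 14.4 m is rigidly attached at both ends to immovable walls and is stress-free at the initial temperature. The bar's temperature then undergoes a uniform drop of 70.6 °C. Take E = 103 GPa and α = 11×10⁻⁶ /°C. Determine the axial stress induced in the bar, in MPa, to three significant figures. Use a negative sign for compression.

Free thermal expansion αLΔT = 11e-6 · 14400 · -70.6 = -11.18 mm.
The walls impose strain ε = −(-11.18)/14400 = 7.7660e-04; σ = Eε = 103000 · 7.7660e-04 = 79.99 MPa.

80.0 MPa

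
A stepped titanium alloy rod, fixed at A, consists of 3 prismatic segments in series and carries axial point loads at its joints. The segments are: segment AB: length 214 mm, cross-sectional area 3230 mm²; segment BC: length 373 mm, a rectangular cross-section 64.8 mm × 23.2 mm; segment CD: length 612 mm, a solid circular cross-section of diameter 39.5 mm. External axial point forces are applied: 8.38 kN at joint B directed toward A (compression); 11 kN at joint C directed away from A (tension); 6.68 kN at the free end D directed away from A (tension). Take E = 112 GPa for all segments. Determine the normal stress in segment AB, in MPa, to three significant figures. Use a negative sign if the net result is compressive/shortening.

Internal axial forces (sectioning from the free end, tension +): N_CD = 6.68 kN, N_BC = 17.68 kN, N_AB = 9.3 kN.
σ_AB = N_AB/A_AB = 9300/3230 = 2.879 MPa.

2.88 MPa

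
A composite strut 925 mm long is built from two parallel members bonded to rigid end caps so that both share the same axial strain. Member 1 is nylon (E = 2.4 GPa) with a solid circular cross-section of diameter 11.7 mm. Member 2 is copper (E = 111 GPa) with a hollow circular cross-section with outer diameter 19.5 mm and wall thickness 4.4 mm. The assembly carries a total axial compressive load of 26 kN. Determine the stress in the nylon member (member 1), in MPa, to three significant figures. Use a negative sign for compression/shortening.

A_1 = 107.5 mm².
A_2 = 208.7 mm².
Equal strain + equilibrium ⇒ each member carries load in proportion to AE: A₁E₁ = 258000 N, A₂E₂ = 23170000 N, ΣAE = 23430000 N.
σ₁ = P·E₁/ΣAE = -26000·2400/23430000 = -2.664 MPa.

-2.66 MPa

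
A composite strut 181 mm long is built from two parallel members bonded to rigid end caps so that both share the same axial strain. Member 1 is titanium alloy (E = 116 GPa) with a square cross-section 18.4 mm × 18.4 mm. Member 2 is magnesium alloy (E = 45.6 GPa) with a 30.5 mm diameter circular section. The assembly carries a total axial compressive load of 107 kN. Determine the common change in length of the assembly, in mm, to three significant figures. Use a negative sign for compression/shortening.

-0.267 mm

A_1 = 338.6 mm².
A_2 = 730.6 mm².
Equal strain + equilibrium ⇒ each member carries load in proportion to AE: A₁E₁ = 39270000 N, A₂E₂ = 33320000 N, ΣAE = 72590000 N.
δ = PL/ΣAE = -107000·181/72590000 = -0.2668 mm.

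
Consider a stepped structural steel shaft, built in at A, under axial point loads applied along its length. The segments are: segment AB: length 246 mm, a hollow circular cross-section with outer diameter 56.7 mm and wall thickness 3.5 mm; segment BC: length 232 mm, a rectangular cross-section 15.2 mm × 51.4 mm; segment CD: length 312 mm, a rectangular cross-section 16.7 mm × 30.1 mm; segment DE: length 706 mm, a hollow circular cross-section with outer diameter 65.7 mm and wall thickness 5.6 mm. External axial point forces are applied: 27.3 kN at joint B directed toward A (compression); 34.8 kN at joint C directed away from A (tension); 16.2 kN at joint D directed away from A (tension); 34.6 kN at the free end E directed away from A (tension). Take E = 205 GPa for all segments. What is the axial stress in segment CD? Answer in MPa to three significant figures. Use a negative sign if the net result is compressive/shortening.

Internal axial forces (sectioning from the free end, tension +): N_DE = 34.6 kN, N_CD = 50.8 kN, N_BC = 85.6 kN, N_AB = 58.3 kN.
A_CD = 502.7 mm².
σ_CD = N_CD/A_CD = 50800/502.7 = 101.1 MPa.

101 MPa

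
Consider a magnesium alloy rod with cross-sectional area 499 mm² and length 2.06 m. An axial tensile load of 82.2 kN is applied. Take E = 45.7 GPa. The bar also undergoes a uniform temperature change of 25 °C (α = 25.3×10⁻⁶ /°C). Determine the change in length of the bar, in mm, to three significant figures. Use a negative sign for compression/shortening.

δ_mech = NL/(AE) = 82200·2060/(499·45700) = 7.425 mm.
δ_thermal = αLΔT = 25.3e-6·2060·25 = 1.303 mm.
δ = δ_mech + δ_thermal = 8.728 mm.

8.73 mm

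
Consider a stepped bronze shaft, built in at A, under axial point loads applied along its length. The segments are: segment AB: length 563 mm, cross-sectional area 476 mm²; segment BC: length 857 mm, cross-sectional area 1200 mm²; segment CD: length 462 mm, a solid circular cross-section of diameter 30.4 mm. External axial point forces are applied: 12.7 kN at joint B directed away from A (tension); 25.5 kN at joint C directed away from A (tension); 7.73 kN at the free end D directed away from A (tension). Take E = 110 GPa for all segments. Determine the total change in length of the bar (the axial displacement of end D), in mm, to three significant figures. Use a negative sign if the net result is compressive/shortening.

0.754 mm

Internal axial forces (sectioning from the free end, tension +): N_CD = 7.73 kN, N_BC = 33.23 kN, N_AB = 45.93 kN.
A_CD = 725.8 mm².
δ_AB = 45930·563/(476·110000) = 0.4939 mm
δ_BC = 33230·857/(1200·110000) = 0.2157 mm
δ_CD = 7730·462/(725.8·110000) = 0.04473 mm
δ = Σδ_i = 0.7543 mm.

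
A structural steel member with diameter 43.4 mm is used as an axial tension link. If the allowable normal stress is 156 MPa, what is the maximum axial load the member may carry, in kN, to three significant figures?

A = 1479 mm².
P_max = σ_allow · A = 156 · 1479 = 230800 N = 230.8 kN.

231 kN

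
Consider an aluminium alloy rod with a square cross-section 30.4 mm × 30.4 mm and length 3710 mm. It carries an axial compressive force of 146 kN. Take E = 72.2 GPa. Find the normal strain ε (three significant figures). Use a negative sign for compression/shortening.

-0.00219

A = 924.2 mm².
σ = N/A = -158 MPa; ε = σ/E = -158/72200 = -2.188e-03.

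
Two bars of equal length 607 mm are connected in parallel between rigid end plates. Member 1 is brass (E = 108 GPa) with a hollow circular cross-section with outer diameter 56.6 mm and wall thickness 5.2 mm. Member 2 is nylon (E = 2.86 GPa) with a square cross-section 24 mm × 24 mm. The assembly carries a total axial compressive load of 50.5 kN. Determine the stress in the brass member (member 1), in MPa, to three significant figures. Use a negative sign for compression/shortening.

-59.1 MPa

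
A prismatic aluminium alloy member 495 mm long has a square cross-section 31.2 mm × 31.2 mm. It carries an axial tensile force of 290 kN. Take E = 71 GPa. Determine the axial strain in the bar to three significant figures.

A = 973.4 mm².
σ = N/A = 297.9 MPa; ε = σ/E = 297.9/71000 = 4.196e-03.

0.00420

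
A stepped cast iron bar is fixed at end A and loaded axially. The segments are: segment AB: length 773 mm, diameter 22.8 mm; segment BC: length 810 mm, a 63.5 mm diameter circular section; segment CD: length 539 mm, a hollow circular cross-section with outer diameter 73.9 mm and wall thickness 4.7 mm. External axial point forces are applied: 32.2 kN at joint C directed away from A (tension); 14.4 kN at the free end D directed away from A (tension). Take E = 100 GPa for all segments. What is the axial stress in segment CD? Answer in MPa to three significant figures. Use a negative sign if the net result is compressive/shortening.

Internal axial forces (sectioning from the free end, tension +): N_CD = 14.4 kN, N_BC = 46.6 kN, N_AB = 46.6 kN.
A_CD = 1022 mm².
σ_CD = N_CD/A_CD = 14400/1022 = 14.09 MPa.

14.1 MPa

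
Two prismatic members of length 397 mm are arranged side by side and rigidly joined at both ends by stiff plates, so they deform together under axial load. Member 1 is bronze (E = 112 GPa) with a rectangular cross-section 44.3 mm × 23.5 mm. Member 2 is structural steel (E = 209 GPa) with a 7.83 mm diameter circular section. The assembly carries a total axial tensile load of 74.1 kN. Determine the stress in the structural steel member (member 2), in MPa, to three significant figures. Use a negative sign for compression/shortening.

122 MPa

A_1 = 1041 mm².
A_2 = 48.15 mm².
Equal strain + equilibrium ⇒ each member carries load in proportion to AE: A₁E₁ = 116600000 N, A₂E₂ = 10060000 N, ΣAE = 126700000 N.
σ₂ = P·E₂/ΣAE = 74100·209000/126700000 = 122.3 MPa.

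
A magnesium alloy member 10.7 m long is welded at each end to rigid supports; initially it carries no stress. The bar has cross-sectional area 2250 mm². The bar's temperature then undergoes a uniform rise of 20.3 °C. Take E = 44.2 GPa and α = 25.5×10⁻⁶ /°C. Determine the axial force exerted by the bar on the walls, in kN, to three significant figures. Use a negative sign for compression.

Free thermal expansion αLΔT = 25.5e-6 · 10700 · 20.3 = 5.539 mm.
The walls impose strain ε = −(5.539)/10700 = -5.1765e-04; σ = Eε = 44200 · -5.1765e-04 = -22.88 MPa.
Wall reaction R = σ·A = -22.88·2250 = -51480 N = -51.48 kN.

-51.5 kN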